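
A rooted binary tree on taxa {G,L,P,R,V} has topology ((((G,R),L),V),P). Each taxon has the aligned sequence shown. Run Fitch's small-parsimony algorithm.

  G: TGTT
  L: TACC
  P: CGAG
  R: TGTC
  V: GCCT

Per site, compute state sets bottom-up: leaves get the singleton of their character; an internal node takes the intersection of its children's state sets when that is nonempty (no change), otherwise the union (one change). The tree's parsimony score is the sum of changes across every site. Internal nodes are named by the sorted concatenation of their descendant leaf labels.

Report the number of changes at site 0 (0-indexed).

site 0, node GR: G={T} ∩ R={T} → {T} (+0)
site 0, node GLR: GR={T} ∩ L={T} → {T} (+0)
site 0, node GLRV: GLR={T} ∪ V={G} → {G,T} (+1)
site 0, node GLPRV: GLRV={G,T} ∪ P={C} → {C,G,T} (+1)
site 1, node GR: G={G} ∩ R={G} → {G} (+0)
site 1, node GLR: GR={G} ∪ L={A} → {A,G} (+1)
site 1, node GLRV: GLR={A,G} ∪ V={C} → {A,C,G} (+1)
site 1, node GLPRV: GLRV={A,C,G} ∩ P={G} → {G} (+0)
site 2, node GR: G={T} ∩ R={T} → {T} (+0)
site 2, node GLR: GR={T} ∪ L={C} → {C,T} (+1)
site 2, node GLRV: GLR={C,T} ∩ V={C} → {C} (+0)
site 2, node GLPRV: GLRV={C} ∪ P={A} → {A,C} (+1)
site 3, node GR: G={T} ∪ R={C} → {C,T} (+1)
site 3, node GLR: GR={C,T} ∩ L={C} → {C} (+0)
site 3, node GLRV: GLR={C} ∪ V={T} → {C,T} (+1)
site 3, node GLPRV: GLRV={C,T} ∪ P={G} → {C,G,T} (+1)
per-site changes: [2, 2, 2, 3]; total = 9

2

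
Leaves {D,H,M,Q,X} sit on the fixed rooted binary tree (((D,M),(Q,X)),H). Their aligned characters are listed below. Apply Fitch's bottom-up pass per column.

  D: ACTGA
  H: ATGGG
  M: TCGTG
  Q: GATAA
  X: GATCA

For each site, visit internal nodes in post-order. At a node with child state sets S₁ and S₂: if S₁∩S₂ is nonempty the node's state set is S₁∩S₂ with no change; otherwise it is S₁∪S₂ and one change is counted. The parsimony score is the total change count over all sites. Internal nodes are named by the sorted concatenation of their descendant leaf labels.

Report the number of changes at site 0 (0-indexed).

2

site 0, node DM: D={A} ∪ M={T} → {A,T} (+1)
site 0, node QX: Q={G} ∩ X={G} → {G} (+0)
site 0, node DMQX: DM={A,T} ∪ QX={G} → {A,G,T} (+1)
site 0, node DHMQX: DMQX={A,G,T} ∩ H={A} → {A} (+0)
site 1, node DM: D={C} ∩ M={C} → {C} (+0)
site 1, node QX: Q={A} ∩ X={A} → {A} (+0)
site 1, node DMQX: DM={C} ∪ QX={A} → {A,C} (+1)
site 1, node DHMQX: DMQX={A,C} ∪ H={T} → {A,C,T} (+1)
site 2, node DM: D={T} ∪ M={G} → {G,T} (+1)
site 2, node QX: Q={T} ∩ X={T} → {T} (+0)
site 2, node DMQX: DM={G,T} ∩ QX={T} → {T} (+0)
site 2, node DHMQX: DMQX={T} ∪ H={G} → {G,T} (+1)
site 3, node DM: D={G} ∪ M={T} → {G,T} (+1)
site 3, node QX: Q={A} ∪ X={C} → {A,C} (+1)
site 3, node DMQX: DM={G,T} ∪ QX={A,C} → {A,C,G,T} (+1)
site 3, node DHMQX: DMQX={A,C,G,T} ∩ H={G} → {G} (+0)
site 4, node DM: D={A} ∪ M={G} → {A,G} (+1)
site 4, node QX: Q={A} ∩ X={A} → {A} (+0)
site 4, node DMQX: DM={A,G} ∩ QX={A} → {A} (+0)
site 4, node DHMQX: DMQX={A} ∪ H={G} → {A,G} (+1)
per-site changes: [2, 2, 2, 3, 2]; total = 11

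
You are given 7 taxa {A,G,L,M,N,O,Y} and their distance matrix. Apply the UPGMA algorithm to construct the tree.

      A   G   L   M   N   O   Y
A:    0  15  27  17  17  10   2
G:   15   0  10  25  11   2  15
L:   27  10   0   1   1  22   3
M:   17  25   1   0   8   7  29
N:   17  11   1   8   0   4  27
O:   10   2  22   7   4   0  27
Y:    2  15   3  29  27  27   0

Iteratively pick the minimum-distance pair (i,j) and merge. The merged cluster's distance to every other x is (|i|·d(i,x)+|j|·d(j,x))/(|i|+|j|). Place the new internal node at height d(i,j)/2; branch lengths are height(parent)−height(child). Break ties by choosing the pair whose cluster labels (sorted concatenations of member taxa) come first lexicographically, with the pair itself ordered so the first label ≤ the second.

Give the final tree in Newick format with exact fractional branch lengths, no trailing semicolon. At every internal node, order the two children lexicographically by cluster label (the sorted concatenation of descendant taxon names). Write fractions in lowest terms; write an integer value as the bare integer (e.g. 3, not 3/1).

((A:1,Y:1):167/20,((G:1,O:1):67/12,((L:1/2,M:1/2):7/4,N:9/4):13/3):83/30)

iteration 1: select L,M (d=1); attach at lengths (1/2, 1/2); label the merged cluster LM
  updated: d(A,LM)=22, d(G,LM)=35/2, d(LM,N)=9/2, d(LM,O)=29/2, d(LM,Y)=16
iteration 2: select A,Y (d=2); attach at lengths (1, 1); label the merged cluster AY
  updated: d(AY,G)=15, d(AY,LM)=19, d(AY,N)=22, d(AY,O)=37/2
iteration 3: select G,O (d=2); attach at lengths (1, 1); label the merged cluster GO
  updated: d(AY,GO)=67/4, d(GO,LM)=16, d(GO,N)=15/2
iteration 4: select LM,N (d=9/2); attach at lengths (7/4, 9/4); label the merged cluster LMN
  updated: d(AY,LMN)=20, d(GO,LMN)=79/6
iteration 5: select GO,LMN (d=79/6); attach at lengths (67/12, 13/3); label the merged cluster GLMNO
  updated: d(AY,GLMNO)=187/10
iteration 6: select AY,GLMNO (d=187/10); attach at lengths (167/20, 83/30); label the merged cluster AGLMNOY
final tree: ((A:1,Y:1):167/20,((G:1,O:1):67/12,((L:1/2,M:1/2):7/4,N:9/4):13/3):83/30)
total length: 901/30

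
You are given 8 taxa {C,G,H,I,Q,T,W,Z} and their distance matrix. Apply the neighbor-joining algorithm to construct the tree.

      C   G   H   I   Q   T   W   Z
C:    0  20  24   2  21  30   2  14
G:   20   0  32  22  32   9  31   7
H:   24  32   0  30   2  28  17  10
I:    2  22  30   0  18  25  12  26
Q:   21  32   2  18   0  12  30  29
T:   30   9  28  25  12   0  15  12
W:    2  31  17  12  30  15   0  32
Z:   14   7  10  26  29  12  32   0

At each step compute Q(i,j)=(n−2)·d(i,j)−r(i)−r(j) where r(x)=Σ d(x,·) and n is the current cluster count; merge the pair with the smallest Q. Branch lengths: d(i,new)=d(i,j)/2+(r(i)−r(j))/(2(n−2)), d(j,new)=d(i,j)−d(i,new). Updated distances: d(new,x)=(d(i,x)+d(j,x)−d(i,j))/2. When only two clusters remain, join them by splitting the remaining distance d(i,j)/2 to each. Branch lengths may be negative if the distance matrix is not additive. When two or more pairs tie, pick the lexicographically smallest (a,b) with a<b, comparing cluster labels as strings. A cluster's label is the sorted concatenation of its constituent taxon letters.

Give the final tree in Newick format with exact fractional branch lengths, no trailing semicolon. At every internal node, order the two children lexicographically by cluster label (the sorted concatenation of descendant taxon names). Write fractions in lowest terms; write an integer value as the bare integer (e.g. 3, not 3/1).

(((C:-29/16,I:61/16):21/8,(((G:91/20,Z:49/20):89/32,T:135/32):307/48,(H:11/12,Q:13/12):491/48):137/16):27/16,W:27/16)

1. join H+Q (d=2, Q=-275) ⇒ HQ; edges |H|=11/12, |Q|=13/12
  updated: d(C,HQ)=43/2, d(G,HQ)=31, d(HQ,I)=23, d(HQ,T)=19, d(HQ,W)=45/2, d(HQ,Z)=37/2
2. join G+Z (d=7, Q=-389/2) ⇒ GZ; edges |G|=91/20, |Z|=49/20
  updated: d(C,GZ)=27/2, d(GZ,HQ)=85/4, d(GZ,I)=41/2, d(GZ,T)=7, d(GZ,W)=28
3. join GZ+T (d=7, Q=-633/4) ⇒ GTZ; edges |GZ|=89/32, |T|=135/32
  updated: d(C,GTZ)=73/4, d(GTZ,HQ)=133/8, d(GTZ,I)=77/4, d(GTZ,W)=18
4. join GTZ+HQ (d=133/8, Q=-847/8) ⇒ GHQTZ; edges |GTZ|=307/48, |HQ|=491/48
  updated: d(C,GHQTZ)=185/16, d(GHQTZ,I)=205/16, d(GHQTZ,W)=191/16
5. join C+I (d=2, Q=-307/8) ⇒ CI; edges |C|=-29/16, |I|=61/16
  updated: d(CI,GHQTZ)=179/16, d(CI,W)=6
6. join CI+GHQTZ (d=179/16, Q=-233/8) ⇒ CGHIQTZ; edges |CI|=21/8, |GHQTZ|=137/16
  updated: d(CGHIQTZ,W)=27/8
7. join CGHIQTZ+W (d=27/8) ⇒ CGHIQTWZ; edges |CGHIQTZ|=27/16, |W|=27/16
final tree: (((C:-29/16,I:61/16):21/8,(((G:91/20,Z:49/20):89/32,T:135/32):307/48,(H:11/12,Q:13/12):491/48):137/16):27/16,W:27/16)
total length: 787/16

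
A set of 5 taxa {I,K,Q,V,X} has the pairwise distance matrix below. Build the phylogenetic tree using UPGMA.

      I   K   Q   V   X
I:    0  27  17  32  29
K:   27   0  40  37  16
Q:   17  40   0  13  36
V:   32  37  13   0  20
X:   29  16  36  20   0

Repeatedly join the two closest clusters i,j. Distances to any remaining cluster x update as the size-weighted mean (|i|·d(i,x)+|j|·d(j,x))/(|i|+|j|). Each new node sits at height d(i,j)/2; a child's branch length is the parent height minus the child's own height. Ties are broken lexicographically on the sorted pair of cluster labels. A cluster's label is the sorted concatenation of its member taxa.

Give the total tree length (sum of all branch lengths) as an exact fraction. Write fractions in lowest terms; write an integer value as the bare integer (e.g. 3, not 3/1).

step 1: merge (Q,V) at d=13; branch lengths Q→13/2, V→13/2; new cluster QV
  updated: d(I,QV)=49/2, d(K,QV)=77/2, d(QV,X)=28
step 2: merge (K,X) at d=16; branch lengths K→8, X→8; new cluster KX
  updated: d(I,KX)=28, d(KX,QV)=133/4
step 3: merge (I,QV) at d=49/2; branch lengths I→49/4, QV→23/4; new cluster IQV
  updated: d(IQV,KX)=63/2
step 4: merge (IQV,KX) at d=63/2; branch lengths IQV→7/2, KX→31/4; new cluster IKQVX
final tree: ((I:49/4,(Q:13/2,V:13/2):23/4):7/2,(K:8,X:8):31/4)
total length: 233/4

233/4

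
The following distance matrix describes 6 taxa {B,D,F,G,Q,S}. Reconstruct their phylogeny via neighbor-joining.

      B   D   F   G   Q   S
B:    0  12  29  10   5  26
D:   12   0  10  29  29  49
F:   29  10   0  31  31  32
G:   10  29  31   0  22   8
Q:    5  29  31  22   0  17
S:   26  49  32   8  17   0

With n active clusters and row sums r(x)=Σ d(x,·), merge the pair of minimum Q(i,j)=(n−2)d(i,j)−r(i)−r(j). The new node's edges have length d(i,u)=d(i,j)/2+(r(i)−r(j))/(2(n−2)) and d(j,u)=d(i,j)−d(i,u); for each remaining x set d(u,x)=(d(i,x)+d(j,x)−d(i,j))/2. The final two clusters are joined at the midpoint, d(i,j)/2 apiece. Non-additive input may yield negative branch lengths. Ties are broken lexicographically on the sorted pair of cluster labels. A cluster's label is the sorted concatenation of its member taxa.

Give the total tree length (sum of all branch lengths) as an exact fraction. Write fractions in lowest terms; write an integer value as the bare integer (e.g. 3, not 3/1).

817/16

step 1: merge (D,F) at d=10, Q=-222; branch lengths D→9/2, F→11/2; new cluster DF
  updated: d(B,DF)=31/2, d(DF,G)=25, d(DF,Q)=25, d(DF,S)=71/2
step 2: merge (G,S) at d=8, Q=-255/2; branch lengths G→5/12, S→91/12; new cluster GS
  updated: d(B,GS)=14, d(DF,GS)=105/4, d(GS,Q)=31/2
step 3: merge (B,DF) at d=31/2, Q=-281/4; branch lengths B→-5/16, DF→253/16; new cluster BDF
  updated: d(BDF,GS)=99/8, d(BDF,Q)=29/4
step 4: merge (BDF,GS) at d=99/8, Q=-281/8; branch lengths BDF→33/16, GS→165/16; new cluster BDFGS
  updated: d(BDFGS,Q)=83/16
step 5: merge (BDFGS,Q) at d=83/16; branch lengths BDFGS→83/32, Q→83/32; new cluster BDFGQS
final tree: (((B:-5/16,(D:9/2,F:11/2):253/16):33/16,(G:5/12,S:91/12):165/16):83/32,Q:83/32)
total length: 817/16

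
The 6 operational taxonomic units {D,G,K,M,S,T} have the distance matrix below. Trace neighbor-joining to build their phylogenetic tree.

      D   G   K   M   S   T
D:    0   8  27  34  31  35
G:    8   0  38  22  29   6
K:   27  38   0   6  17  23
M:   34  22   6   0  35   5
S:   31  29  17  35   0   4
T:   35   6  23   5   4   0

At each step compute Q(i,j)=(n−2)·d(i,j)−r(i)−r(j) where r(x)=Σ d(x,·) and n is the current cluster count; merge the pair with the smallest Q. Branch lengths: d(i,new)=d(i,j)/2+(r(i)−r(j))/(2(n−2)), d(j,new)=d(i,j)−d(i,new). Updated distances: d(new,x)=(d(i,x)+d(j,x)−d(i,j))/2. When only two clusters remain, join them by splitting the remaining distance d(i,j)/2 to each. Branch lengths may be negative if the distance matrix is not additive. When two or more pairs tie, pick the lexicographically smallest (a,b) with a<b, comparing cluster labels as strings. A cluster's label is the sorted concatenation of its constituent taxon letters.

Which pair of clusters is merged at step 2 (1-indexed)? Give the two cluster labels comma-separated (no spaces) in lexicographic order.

step 1: merge (D,G) at d=8, Q=-206; branch lengths D→8, G→0; new cluster DG
  updated: d(DG,K)=57/2, d(DG,M)=24, d(DG,S)=26, d(DG,T)=33/2
step 2: merge (K,M) at d=6, Q=-253/2; branch lengths K→15/4, M→9/4; new cluster KM
  updated: d(DG,KM)=93/4, d(KM,S)=23, d(KM,T)=11
step 3: merge (DG,KM) at d=93/4, Q=-153/2; branch lengths DG→55/4, KM→19/2; new cluster DGKM
  updated: d(DGKM,S)=103/8, d(DGKM,T)=17/8
step 4: merge (DGKM,S) at d=103/8, Q=-19; branch lengths DGKM→11/2, S→59/8; new cluster DGKMS
  updated: d(DGKMS,T)=-27/8
step 5: merge (DGKMS,T) at d=-27/8; branch lengths DGKMS→-27/16, T→-27/16; new cluster DGKMST
final tree: ((((D:8,G:0):55/4,(K:15/4,M:9/4):19/2):11/2,S:59/8):-27/16,T:-27/16)
total length: 187/4

K,M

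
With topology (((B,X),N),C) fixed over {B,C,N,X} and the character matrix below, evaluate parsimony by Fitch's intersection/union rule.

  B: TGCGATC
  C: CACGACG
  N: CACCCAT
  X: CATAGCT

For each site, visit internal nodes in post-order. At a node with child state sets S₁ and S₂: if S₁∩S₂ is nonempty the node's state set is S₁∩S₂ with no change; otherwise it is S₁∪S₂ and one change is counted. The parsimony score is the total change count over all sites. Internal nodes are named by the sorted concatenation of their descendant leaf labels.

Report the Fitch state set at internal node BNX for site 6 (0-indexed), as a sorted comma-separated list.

site 0, node BX: B={T} ∪ X={C} → {C,T} (+1)
site 0, node BNX: BX={C,T} ∩ N={C} → {C} (+0)
site 0, node BCNX: BNX={C} ∩ C={C} → {C} (+0)
site 1, node BX: B={G} ∪ X={A} → {A,G} (+1)
site 1, node BNX: BX={A,G} ∩ N={A} → {A} (+0)
site 1, node BCNX: BNX={A} ∩ C={A} → {A} (+0)
site 2, node BX: B={C} ∪ X={T} → {C,T} (+1)
site 2, node BNX: BX={C,T} ∩ N={C} → {C} (+0)
site 2, node BCNX: BNX={C} ∩ C={C} → {C} (+0)
site 3, node BX: B={G} ∪ X={A} → {A,G} (+1)
site 3, node BNX: BX={A,G} ∪ N={C} → {A,C,G} (+1)
site 3, node BCNX: BNX={A,C,G} ∩ C={G} → {G} (+0)
site 4, node BX: B={A} ∪ X={G} → {A,G} (+1)
site 4, node BNX: BX={A,G} ∪ N={C} → {A,C,G} (+1)
site 4, node BCNX: BNX={A,C,G} ∩ C={A} → {A} (+0)
site 5, node BX: B={T} ∪ X={C} → {C,T} (+1)
site 5, node BNX: BX={C,T} ∪ N={A} → {A,C,T} (+1)
site 5, node BCNX: BNX={A,C,T} ∩ C={C} → {C} (+0)
site 6, node BX: B={C} ∪ X={T} → {C,T} (+1)
site 6, node BNX: BX={C,T} ∩ N={T} → {T} (+0)
site 6, node BCNX: BNX={T} ∪ C={G} → {G,T} (+1)
per-site changes: [1, 1, 1, 2, 2, 2, 2]; total = 11

T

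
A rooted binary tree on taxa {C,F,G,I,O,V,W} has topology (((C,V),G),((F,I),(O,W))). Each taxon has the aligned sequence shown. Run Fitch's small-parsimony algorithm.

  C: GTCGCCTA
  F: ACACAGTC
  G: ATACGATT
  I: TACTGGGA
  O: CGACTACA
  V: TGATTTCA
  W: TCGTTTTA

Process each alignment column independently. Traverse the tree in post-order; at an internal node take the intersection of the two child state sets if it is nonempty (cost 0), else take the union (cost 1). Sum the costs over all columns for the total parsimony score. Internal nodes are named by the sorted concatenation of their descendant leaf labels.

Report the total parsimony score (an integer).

[col 0] CV: children C:{G}, V:{T} ∪→ {G,T}; cost 1
[col 0] CGV: children CV:{G,T}, G:{A} ∪→ {A,G,T}; cost 1
[col 0] FI: children F:{A}, I:{T} ∪→ {A,T}; cost 1
[col 0] OW: children O:{C}, W:{T} ∪→ {C,T}; cost 1
[col 0] FIOW: children FI:{A,T}, OW:{C,T} ∩→ {T}; cost 0
[col 0] CFGIOVW: children CGV:{A,G,T}, FIOW:{T} ∩→ {T}; cost 0
[col 1] CV: children C:{T}, V:{G} ∪→ {G,T}; cost 1
[col 1] CGV: children CV:{G,T}, G:{T} ∩→ {T}; cost 0
[col 1] FI: children F:{C}, I:{A} ∪→ {A,C}; cost 1
[col 1] OW: children O:{G}, W:{C} ∪→ {C,G}; cost 1
[col 1] FIOW: children FI:{A,C}, OW:{C,G} ∩→ {C}; cost 0
[col 1] CFGIOVW: children CGV:{T}, FIOW:{C} ∪→ {C,T}; cost 1
[col 2] CV: children C:{C}, V:{A} ∪→ {A,C}; cost 1
[col 2] CGV: children CV:{A,C}, G:{A} ∩→ {A}; cost 0
[col 2] FI: children F:{A}, I:{C} ∪→ {A,C}; cost 1
[col 2] OW: children O:{A}, W:{G} ∪→ {A,G}; cost 1
[col 2] FIOW: children FI:{A,C}, OW:{A,G} ∩→ {A}; cost 0
[col 2] CFGIOVW: children CGV:{A}, FIOW:{A} ∩→ {A}; cost 0
[col 3] CV: children C:{G}, V:{T} ∪→ {G,T}; cost 1
[col 3] CGV: children CV:{G,T}, G:{C} ∪→ {C,G,T}; cost 1
[col 3] FI: children F:{C}, I:{T} ∪→ {C,T}; cost 1
[col 3] OW: children O:{C}, W:{T} ∪→ {C,T}; cost 1
[col 3] FIOW: children FI:{C,T}, OW:{C,T} ∩→ {C,T}; cost 0
[col 3] CFGIOVW: children CGV:{C,G,T}, FIOW:{C,T} ∩→ {C,T}; cost 0
[col 4] CV: children C:{C}, V:{T} ∪→ {C,T}; cost 1
[col 4] CGV: children CV:{C,T}, G:{G} ∪→ {C,G,T}; cost 1
[col 4] FI: children F:{A}, I:{G} ∪→ {A,G}; cost 1
[col 4] OW: children O:{T}, W:{T} ∩→ {T}; cost 0
[col 4] FIOW: children FI:{A,G}, OW:{T} ∪→ {A,G,T}; cost 1
[col 4] CFGIOVW: children CGV:{C,G,T}, FIOW:{A,G,T} ∩→ {G,T}; cost 0
[col 5] CV: children C:{C}, V:{T} ∪→ {C,T}; cost 1
[col 5] CGV: children CV:{C,T}, G:{A} ∪→ {A,C,T}; cost 1
[col 5] FI: children F:{G}, I:{G} ∩→ {G}; cost 0
[col 5] OW: children O:{A}, W:{T} ∪→ {A,T}; cost 1
[col 5] FIOW: children FI:{G}, OW:{A,T} ∪→ {A,G,T}; cost 1
[col 5] CFGIOVW: children CGV:{A,C,T}, FIOW:{A,G,T} ∩→ {A,T}; cost 0
[col 6] CV: children C:{T}, V:{C} ∪→ {C,T}; cost 1
[col 6] CGV: children CV:{C,T}, G:{T} ∩→ {T}; cost 0
[col 6] FI: children F:{T}, I:{G} ∪→ {G,T}; cost 1
[col 6] OW: children O:{C}, W:{T} ∪→ {C,T}; cost 1
[col 6] FIOW: children FI:{G,T}, OW:{C,T} ∩→ {T}; cost 0
[col 6] CFGIOVW: children CGV:{T}, FIOW:{T} ∩→ {T}; cost 0
[col 7] CV: children C:{A}, V:{A} ∩→ {A}; cost 0
[col 7] CGV: children CV:{A}, G:{T} ∪→ {A,T}; cost 1
[col 7] FI: children F:{C}, I:{A} ∪→ {A,C}; cost 1
[col 7] OW: children O:{A}, W:{A} ∩→ {A}; cost 0
[col 7] FIOW: children FI:{A,C}, OW:{A} ∩→ {A}; cost 0
[col 7] CFGIOVW: children CGV:{A,T}, FIOW:{A} ∩→ {A}; cost 0
per-site changes: [4, 4, 3, 4, 4, 4, 3, 2]; total = 28

28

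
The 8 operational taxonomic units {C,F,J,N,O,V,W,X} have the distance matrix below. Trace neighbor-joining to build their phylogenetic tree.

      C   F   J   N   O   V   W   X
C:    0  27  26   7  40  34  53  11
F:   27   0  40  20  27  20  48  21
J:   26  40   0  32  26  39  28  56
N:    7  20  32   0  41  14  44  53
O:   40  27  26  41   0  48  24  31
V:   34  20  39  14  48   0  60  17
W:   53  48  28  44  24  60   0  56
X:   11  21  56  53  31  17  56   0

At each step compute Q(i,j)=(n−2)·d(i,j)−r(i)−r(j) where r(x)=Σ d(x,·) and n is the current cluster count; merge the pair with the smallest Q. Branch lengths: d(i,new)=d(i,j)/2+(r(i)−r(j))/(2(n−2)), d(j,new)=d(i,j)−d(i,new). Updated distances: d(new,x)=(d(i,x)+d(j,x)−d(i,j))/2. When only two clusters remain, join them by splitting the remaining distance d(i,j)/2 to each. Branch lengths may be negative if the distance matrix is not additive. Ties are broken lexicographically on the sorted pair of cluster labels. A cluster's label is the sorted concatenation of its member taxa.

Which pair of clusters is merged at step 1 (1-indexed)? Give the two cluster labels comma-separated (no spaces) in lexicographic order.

O,W

1. join O+W (d=24, Q=-406) ⇒ OW; edges |O|=17/3, |W|=55/3
  updated: d(C,OW)=69/2, d(F,OW)=51/2, d(J,OW)=15, d(N,OW)=61/2, d(OW,V)=42, d(OW,X)=63/2
2. join J+OW (d=15, Q=-312) ⇒ JOW; edges |J|=52/5, |OW|=23/5
  updated: d(C,JOW)=91/4, d(F,JOW)=101/4, d(JOW,N)=95/4, d(JOW,V)=33, d(JOW,X)=145/4
3. join C+X (d=11, Q=-196) ⇒ CX; edges |C|=15/16, |X|=161/16
  updated: d(CX,F)=37/2, d(CX,JOW)=24, d(CX,N)=49/2, d(CX,V)=20
4. join N+V (d=14, Q=-509/4) ⇒ NV; edges |N|=149/24, |V|=187/24
  updated: d(CX,NV)=61/4, d(F,NV)=13, d(JOW,NV)=171/8
5. join CX+JOW (d=24, Q=-643/8) ⇒ CJOWX; edges |CX|=281/32, |JOW|=487/32
  updated: d(CJOWX,F)=79/8, d(CJOWX,NV)=101/16
6. join CJOWX+F (d=79/8, Q=-467/16) ⇒ CFJOWX; edges |CJOWX|=51/32, |F|=265/32
  updated: d(CFJOWX,NV)=151/32
7. join CFJOWX+NV (d=151/32) ⇒ CFJNOVWX; edges |CFJOWX|=151/64, |NV|=151/64
final tree: ((((C:15/16,X:161/16):281/32,(J:52/5,(O:17/3,W:55/3):23/5):487/32):51/32,F:265/32):151/64,(N:149/24,V:187/24):151/64)
total length: 3283/32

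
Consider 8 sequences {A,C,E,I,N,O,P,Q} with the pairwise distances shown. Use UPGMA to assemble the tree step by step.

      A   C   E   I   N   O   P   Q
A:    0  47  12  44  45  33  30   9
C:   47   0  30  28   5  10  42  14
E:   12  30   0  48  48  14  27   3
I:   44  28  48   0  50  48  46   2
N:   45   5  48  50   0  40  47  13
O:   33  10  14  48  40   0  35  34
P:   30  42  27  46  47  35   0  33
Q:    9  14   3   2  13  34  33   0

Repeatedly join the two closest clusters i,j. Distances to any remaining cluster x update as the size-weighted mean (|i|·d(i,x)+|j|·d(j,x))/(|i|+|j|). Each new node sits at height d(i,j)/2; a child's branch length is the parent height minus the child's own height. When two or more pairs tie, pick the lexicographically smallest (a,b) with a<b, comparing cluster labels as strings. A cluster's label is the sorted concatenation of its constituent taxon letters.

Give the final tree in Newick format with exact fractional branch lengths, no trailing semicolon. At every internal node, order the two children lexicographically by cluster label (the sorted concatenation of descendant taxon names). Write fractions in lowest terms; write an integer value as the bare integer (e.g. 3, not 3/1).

((((A:6,E:6):23/4,O:47/4):43/12,P:46/3):125/48,((C:5/2,N:5/2):85/8,(I:1,Q:1):97/8):77/16)

1. join I+Q (d=2) ⇒ IQ; edges |I|=1, |Q|=1
  updated: d(A,IQ)=53/2, d(C,IQ)=21, d(E,IQ)=51/2, d(IQ,N)=63/2, d(IQ,O)=41, d(IQ,P)=79/2
2. join C+N (d=5) ⇒ CN; edges |C|=5/2, |N|=5/2
  updated: d(A,CN)=46, d(CN,E)=39, d(CN,IQ)=105/4, d(CN,O)=25, d(CN,P)=89/2
3. join A+E (d=12) ⇒ AE; edges |A|=6, |E|=6
  updated: d(AE,CN)=85/2, d(AE,IQ)=26, d(AE,O)=47/2, d(AE,P)=57/2
4. join AE+O (d=47/2) ⇒ AEO; edges |AE|=23/4, |O|=47/4
  updated: d(AEO,CN)=110/3, d(AEO,IQ)=31, d(AEO,P)=92/3
5. join CN+IQ (d=105/4) ⇒ CINQ; edges |CN|=85/8, |IQ|=97/8
  updated: d(AEO,CINQ)=203/6, d(CINQ,P)=42
6. join AEO+P (d=92/3) ⇒ AEOP; edges |AEO|=43/12, |P|=46/3
  updated: d(AEOP,CINQ)=287/8
7. join AEOP+CINQ (d=287/8) ⇒ ACEINOPQ; edges |AEOP|=125/48, |CINQ|=77/16
final tree: ((((A:6,E:6):23/4,O:47/4):43/12,P:46/3):125/48,((C:5/2,N:5/2):85/8,(I:1,Q:1):97/8):77/16)
total length: 1027/12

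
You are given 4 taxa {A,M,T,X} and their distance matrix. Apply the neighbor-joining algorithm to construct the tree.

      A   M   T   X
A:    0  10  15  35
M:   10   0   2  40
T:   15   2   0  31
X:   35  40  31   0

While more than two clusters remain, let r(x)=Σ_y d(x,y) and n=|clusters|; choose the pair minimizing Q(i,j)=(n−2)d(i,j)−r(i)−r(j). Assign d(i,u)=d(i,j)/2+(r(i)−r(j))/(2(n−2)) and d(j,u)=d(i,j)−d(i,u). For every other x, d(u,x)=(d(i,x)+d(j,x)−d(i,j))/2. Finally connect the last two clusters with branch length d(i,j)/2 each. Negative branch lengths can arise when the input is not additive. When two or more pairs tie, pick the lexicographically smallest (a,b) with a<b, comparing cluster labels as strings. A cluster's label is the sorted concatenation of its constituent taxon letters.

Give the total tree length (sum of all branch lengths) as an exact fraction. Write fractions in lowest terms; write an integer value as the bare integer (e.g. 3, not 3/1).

85/2

1. join A+X (d=35, Q=-96) ⇒ AX; edges |A|=6, |X|=29
  updated: d(AX,M)=15/2, d(AX,T)=11/2
2. join AX+M (d=15/2, Q=-15) ⇒ AMX; edges |AX|=11/2, |M|=2
  updated: d(AMX,T)=0
3. join AMX+T (d=0) ⇒ AMTX; edges |AMX|=0, |T|=0
final tree: (((A:6,X:29):11/2,M:2):0,T:0)
total length: 85/2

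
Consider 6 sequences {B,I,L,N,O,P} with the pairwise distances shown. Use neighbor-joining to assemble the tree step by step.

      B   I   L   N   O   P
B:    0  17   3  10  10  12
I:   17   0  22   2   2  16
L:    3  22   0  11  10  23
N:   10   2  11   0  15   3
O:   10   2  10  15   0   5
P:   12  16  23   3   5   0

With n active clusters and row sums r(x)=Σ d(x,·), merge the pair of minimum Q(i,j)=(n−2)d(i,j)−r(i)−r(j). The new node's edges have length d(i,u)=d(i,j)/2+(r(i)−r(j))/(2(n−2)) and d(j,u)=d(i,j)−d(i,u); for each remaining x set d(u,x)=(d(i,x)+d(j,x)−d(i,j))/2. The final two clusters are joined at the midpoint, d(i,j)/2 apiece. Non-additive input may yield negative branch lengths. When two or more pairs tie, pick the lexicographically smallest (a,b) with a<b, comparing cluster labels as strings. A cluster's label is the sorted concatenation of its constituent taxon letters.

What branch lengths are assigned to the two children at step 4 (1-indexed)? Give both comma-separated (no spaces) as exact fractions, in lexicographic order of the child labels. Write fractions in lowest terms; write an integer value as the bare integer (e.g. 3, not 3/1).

23/8,-3/4

step 1: merge (B,L) at d=3, Q=-109; branch lengths B→-5/8, L→29/8; new cluster BL
  updated: d(BL,I)=18, d(BL,N)=9, d(BL,O)=17/2, d(BL,P)=16
step 2: merge (I,O) at d=2, Q=-125/2; branch lengths I→9/4, O→-1/4; new cluster IO
  updated: d(BL,IO)=49/4, d(IO,N)=15/2, d(IO,P)=19/2
step 3: merge (BL,IO) at d=49/4, Q=-42; branch lengths BL→65/8, IO→33/8; new cluster BILO
  updated: d(BILO,N)=17/8, d(BILO,P)=53/8
step 4: merge (BILO,N) at d=17/8, Q=-47/4; branch lengths BILO→23/8, N→-3/4; new cluster BILNO
  updated: d(BILNO,P)=15/4
step 5: merge (BILNO,P) at d=15/4; branch lengths BILNO→15/8, P→15/8; new cluster BILNOP
final tree: ((((B:-5/8,L:29/8):65/8,(I:9/4,O:-1/4):33/8):23/8,N:-3/4):15/8,P:15/8)
total length: 185/8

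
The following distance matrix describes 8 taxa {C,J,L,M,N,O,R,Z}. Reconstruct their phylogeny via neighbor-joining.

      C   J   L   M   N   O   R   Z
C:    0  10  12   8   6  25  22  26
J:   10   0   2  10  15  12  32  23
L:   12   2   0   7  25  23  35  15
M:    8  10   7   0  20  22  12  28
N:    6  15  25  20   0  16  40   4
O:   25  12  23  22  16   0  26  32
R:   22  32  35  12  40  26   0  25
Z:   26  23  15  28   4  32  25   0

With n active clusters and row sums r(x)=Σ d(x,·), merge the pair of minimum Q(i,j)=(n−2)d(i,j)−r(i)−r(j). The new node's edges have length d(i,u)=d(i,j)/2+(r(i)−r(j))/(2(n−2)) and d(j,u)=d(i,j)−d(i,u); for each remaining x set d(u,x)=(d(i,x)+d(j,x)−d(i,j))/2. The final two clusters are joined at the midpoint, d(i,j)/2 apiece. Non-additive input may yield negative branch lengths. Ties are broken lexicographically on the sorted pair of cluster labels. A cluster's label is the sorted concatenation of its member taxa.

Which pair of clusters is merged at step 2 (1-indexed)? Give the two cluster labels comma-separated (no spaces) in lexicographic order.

1. join N+Z (d=4, Q=-255) ⇒ NZ; edges |N|=-1/4, |Z|=17/4
  updated: d(C,NZ)=14, d(J,NZ)=17, d(L,NZ)=18, d(M,NZ)=22, d(NZ,O)=22, d(NZ,R)=61/2
2. join M+R (d=12, Q=-357/2) ⇒ MR; edges |M|=-33/20, |R|=273/20
  updated: d(C,MR)=9, d(J,MR)=15, d(L,MR)=15, d(MR,NZ)=81/4, d(MR,O)=18
3. join J+L (d=2, Q=-118) ⇒ JL; edges |J|=-3/4, |L|=11/4
  updated: d(C,JL)=10, d(JL,MR)=14, d(JL,NZ)=33/2, d(JL,O)=33/2
4. join C+MR (d=9, Q=-369/4) ⇒ CMR; edges |C|=95/24, |MR|=121/24
  updated: d(CMR,JL)=15/2, d(CMR,NZ)=101/8, d(CMR,O)=17
5. join CMR+NZ (d=101/8, Q=-63) ⇒ CMNRZ; edges |CMR|=45/16, |NZ|=157/16
  updated: d(CMNRZ,JL)=91/16, d(CMNRZ,O)=211/16
6. join CMNRZ+JL (d=91/16, Q=-283/8) ⇒ CJLMNRZ; edges |CMNRZ|=19/16, |JL|=9/2
  updated: d(CJLMNRZ,O)=12
7. join CJLMNRZ+O (d=12) ⇒ CJLMNORZ; edges |CJLMNRZ|=6, |O|=6
final tree: ((((C:95/24,(M:-33/20,R:273/20):121/24):45/16,(N:-1/4,Z:17/4):157/16):19/16,(J:-3/4,L:11/4):9/2):6,O:6)
total length: 917/16

M,R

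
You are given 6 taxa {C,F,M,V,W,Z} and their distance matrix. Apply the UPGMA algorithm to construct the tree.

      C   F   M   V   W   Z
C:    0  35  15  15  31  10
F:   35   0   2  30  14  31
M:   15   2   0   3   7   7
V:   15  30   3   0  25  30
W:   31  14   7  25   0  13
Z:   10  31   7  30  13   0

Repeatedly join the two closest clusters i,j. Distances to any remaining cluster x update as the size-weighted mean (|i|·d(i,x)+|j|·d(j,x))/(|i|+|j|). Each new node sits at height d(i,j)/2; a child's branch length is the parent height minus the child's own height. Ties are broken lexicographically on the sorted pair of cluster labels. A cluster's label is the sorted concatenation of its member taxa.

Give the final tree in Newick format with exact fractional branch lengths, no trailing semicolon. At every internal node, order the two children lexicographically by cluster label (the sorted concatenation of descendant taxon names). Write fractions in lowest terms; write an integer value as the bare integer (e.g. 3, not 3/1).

iteration 1: select F,M (d=2); attach at lengths (1, 1); label the merged cluster FM
  updated: d(C,FM)=25, d(FM,V)=33/2, d(FM,W)=21/2, d(FM,Z)=19
iteration 2: select C,Z (d=10); attach at lengths (5, 5); label the merged cluster CZ
  updated: d(CZ,FM)=22, d(CZ,V)=45/2, d(CZ,W)=22
iteration 3: select FM,W (d=21/2); attach at lengths (17/4, 21/4); label the merged cluster FMW
  updated: d(CZ,FMW)=22, d(FMW,V)=58/3
iteration 4: select FMW,V (d=58/3); attach at lengths (53/12, 29/3); label the merged cluster FMVW
  updated: d(CZ,FMVW)=177/8
iteration 5: select CZ,FMVW (d=177/8); attach at lengths (97/16, 67/48); label the merged cluster CFMVWZ
final tree: ((C:5,Z:5):97/16,(((F:1,M:1):17/4,W:21/4):53/12,V:29/3):67/48)
total length: 1033/24

((C:5,Z:5):97/16,(((F:1,M:1):17/4,W:21/4):53/12,V:29/3):67/48)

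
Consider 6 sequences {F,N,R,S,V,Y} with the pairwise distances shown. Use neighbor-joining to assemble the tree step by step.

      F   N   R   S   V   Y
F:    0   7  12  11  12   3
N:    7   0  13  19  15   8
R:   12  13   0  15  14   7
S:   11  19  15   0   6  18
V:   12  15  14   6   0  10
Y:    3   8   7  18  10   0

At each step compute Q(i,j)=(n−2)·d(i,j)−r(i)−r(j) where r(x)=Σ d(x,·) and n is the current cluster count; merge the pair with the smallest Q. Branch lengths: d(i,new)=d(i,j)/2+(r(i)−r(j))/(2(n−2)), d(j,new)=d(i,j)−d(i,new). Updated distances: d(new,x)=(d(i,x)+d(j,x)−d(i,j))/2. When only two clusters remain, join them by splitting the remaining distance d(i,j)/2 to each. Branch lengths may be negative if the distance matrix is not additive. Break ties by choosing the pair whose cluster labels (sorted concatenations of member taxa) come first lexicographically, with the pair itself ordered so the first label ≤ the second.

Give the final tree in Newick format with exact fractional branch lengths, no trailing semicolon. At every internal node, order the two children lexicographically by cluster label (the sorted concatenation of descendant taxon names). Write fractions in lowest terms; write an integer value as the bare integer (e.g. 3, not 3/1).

1. join S+V (d=6, Q=-102) ⇒ SV; edges |S|=9/2, |V|=3/2
  updated: d(F,SV)=17/2, d(N,SV)=14, d(R,SV)=23/2, d(SV,Y)=11
2. join R+SV (d=23/2, Q=-54) ⇒ RSV; edges |R|=11/2, |SV|=6
  updated: d(F,RSV)=9/2, d(N,RSV)=31/4, d(RSV,Y)=13/4
3. join F+N (d=7, Q=-93/4) ⇒ FN; edges |F|=23/16, |N|=89/16
  updated: d(FN,RSV)=21/8, d(FN,Y)=2
4. join FN+RSV (d=21/8, Q=-63/8) ⇒ FNRSV; edges |FN|=11/16, |RSV|=31/16
  updated: d(FNRSV,Y)=21/16
5. join FNRSV+Y (d=21/16) ⇒ FNRSVY; edges |FNRSV|=21/32, |Y|=21/32
final tree: (((F:23/16,N:89/16):11/16,(R:11/2,(S:9/2,V:3/2):6):31/16):21/32,Y:21/32)
total length: 455/16

(((F:23/16,N:89/16):11/16,(R:11/2,(S:9/2,V:3/2):6):31/16):21/32,Y:21/32)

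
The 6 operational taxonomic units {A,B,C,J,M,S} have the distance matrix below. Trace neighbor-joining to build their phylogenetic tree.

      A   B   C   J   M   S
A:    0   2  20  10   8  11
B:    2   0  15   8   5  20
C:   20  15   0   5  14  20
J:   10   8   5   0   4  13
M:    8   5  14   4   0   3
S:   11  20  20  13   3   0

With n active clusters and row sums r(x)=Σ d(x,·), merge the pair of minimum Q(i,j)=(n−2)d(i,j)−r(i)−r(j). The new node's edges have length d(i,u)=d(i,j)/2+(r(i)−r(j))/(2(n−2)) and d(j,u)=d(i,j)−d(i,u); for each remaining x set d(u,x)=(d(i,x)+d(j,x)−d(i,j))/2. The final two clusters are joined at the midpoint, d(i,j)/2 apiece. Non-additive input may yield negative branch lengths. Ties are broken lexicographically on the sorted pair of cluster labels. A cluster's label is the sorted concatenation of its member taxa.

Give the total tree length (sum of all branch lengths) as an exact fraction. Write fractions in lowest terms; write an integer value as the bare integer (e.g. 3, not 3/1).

47/2

1. join C+J (d=5, Q=-94) ⇒ CJ; edges |C|=27/4, |J|=-7/4
  updated: d(A,CJ)=25/2, d(B,CJ)=9, d(CJ,M)=13/2, d(CJ,S)=14
2. join A+B (d=2, Q=-127/2) ⇒ AB; edges |A|=7/12, |B|=17/12
  updated: d(AB,CJ)=39/4, d(AB,M)=11/2, d(AB,S)=29/2
3. join AB+CJ (d=39/4, Q=-81/2) ⇒ ABCJ; edges |AB|=19/4, |CJ|=5
  updated: d(ABCJ,M)=9/8, d(ABCJ,S)=75/8
4. join ABCJ+M (d=9/8, Q=-27/2) ⇒ ABCJM; edges |ABCJ|=15/4, |M|=-21/8
  updated: d(ABCJM,S)=45/8
5. join ABCJM+S (d=45/8) ⇒ ABCJMS; edges |ABCJM|=45/16, |S|=45/16
final tree: ((((A:7/12,B:17/12):19/4,(C:27/4,J:-7/4):5):15/4,M:-21/8):45/16,S:45/16)
total length: 47/2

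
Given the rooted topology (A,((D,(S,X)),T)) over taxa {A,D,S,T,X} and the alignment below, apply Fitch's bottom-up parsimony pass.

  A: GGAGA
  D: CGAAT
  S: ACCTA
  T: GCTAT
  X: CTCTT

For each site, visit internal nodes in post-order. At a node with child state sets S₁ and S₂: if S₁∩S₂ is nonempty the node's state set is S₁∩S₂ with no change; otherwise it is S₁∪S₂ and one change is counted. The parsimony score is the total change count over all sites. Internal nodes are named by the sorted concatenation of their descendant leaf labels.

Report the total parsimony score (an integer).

SX@0: {A} ∪ {C} = {A,C} (union, +1)
DSX@0: {C} ∩ {A,C} = {C} (intersection, +0)
DSTX@0: {C} ∪ {G} = {C,G} (union, +1)
ADSTX@0: {G} ∩ {C,G} = {G} (intersection, +0)
SX@1: {C} ∪ {T} = {C,T} (union, +1)
DSX@1: {G} ∪ {C,T} = {C,G,T} (union, +1)
DSTX@1: {C,G,T} ∩ {C} = {C} (intersection, +0)
ADSTX@1: {G} ∪ {C} = {C,G} (union, +1)
SX@2: {C} ∩ {C} = {C} (intersection, +0)
DSX@2: {A} ∪ {C} = {A,C} (union, +1)
DSTX@2: {A,C} ∪ {T} = {A,C,T} (union, +1)
ADSTX@2: {A} ∩ {A,C,T} = {A} (intersection, +0)
SX@3: {T} ∩ {T} = {T} (intersection, +0)
DSX@3: {A} ∪ {T} = {A,T} (union, +1)
DSTX@3: {A,T} ∩ {A} = {A} (intersection, +0)
ADSTX@3: {G} ∪ {A} = {A,G} (union, +1)
SX@4: {A} ∪ {T} = {A,T} (union, +1)
DSX@4: {T} ∩ {A,T} = {T} (intersection, +0)
DSTX@4: {T} ∩ {T} = {T} (intersection, +0)
ADSTX@4: {A} ∪ {T} = {A,T} (union, +1)
per-site changes: [2, 3, 2, 2, 2]; total = 11

11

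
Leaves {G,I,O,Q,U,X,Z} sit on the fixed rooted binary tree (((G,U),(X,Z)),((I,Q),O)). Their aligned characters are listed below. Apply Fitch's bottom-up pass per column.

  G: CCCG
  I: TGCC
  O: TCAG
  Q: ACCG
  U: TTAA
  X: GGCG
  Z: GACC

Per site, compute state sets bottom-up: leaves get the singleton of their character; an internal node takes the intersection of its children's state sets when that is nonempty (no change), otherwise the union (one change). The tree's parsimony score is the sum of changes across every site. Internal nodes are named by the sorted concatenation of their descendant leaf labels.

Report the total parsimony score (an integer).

12

[col 0] GU: children G:{C}, U:{T} ∪→ {C,T}; cost 1
[col 0] XZ: children X:{G}, Z:{G} ∩→ {G}; cost 0
[col 0] GUXZ: children GU:{C,T}, XZ:{G} ∪→ {C,G,T}; cost 1
[col 0] IQ: children I:{T}, Q:{A} ∪→ {A,T}; cost 1
[col 0] IOQ: children IQ:{A,T}, O:{T} ∩→ {T}; cost 0
[col 0] GIOQUXZ: children GUXZ:{C,G,T}, IOQ:{T} ∩→ {T}; cost 0
[col 1] GU: children G:{C}, U:{T} ∪→ {C,T}; cost 1
[col 1] XZ: children X:{G}, Z:{A} ∪→ {A,G}; cost 1
[col 1] GUXZ: children GU:{C,T}, XZ:{A,G} ∪→ {A,C,G,T}; cost 1
[col 1] IQ: children I:{G}, Q:{C} ∪→ {C,G}; cost 1
[col 1] IOQ: children IQ:{C,G}, O:{C} ∩→ {C}; cost 0
[col 1] GIOQUXZ: children GUXZ:{A,C,G,T}, IOQ:{C} ∩→ {C}; cost 0
[col 2] GU: children G:{C}, U:{A} ∪→ {A,C}; cost 1
[col 2] XZ: children X:{C}, Z:{C} ∩→ {C}; cost 0
[col 2] GUXZ: children GU:{A,C}, XZ:{C} ∩→ {C}; cost 0
[col 2] IQ: children I:{C}, Q:{C} ∩→ {C}; cost 0
[col 2] IOQ: children IQ:{C}, O:{A} ∪→ {A,C}; cost 1
[col 2] GIOQUXZ: children GUXZ:{C}, IOQ:{A,C} ∩→ {C}; cost 0
[col 3] GU: children G:{G}, U:{A} ∪→ {A,G}; cost 1
[col 3] XZ: children X:{G}, Z:{C} ∪→ {C,G}; cost 1
[col 3] GUXZ: children GU:{A,G}, XZ:{C,G} ∩→ {G}; cost 0
[col 3] IQ: children I:{C}, Q:{G} ∪→ {C,G}; cost 1
[col 3] IOQ: children IQ:{C,G}, O:{G} ∩→ {G}; cost 0
[col 3] GIOQUXZ: children GUXZ:{G}, IOQ:{G} ∩→ {G}; cost 0
per-site changes: [3, 4, 2, 3]; total = 12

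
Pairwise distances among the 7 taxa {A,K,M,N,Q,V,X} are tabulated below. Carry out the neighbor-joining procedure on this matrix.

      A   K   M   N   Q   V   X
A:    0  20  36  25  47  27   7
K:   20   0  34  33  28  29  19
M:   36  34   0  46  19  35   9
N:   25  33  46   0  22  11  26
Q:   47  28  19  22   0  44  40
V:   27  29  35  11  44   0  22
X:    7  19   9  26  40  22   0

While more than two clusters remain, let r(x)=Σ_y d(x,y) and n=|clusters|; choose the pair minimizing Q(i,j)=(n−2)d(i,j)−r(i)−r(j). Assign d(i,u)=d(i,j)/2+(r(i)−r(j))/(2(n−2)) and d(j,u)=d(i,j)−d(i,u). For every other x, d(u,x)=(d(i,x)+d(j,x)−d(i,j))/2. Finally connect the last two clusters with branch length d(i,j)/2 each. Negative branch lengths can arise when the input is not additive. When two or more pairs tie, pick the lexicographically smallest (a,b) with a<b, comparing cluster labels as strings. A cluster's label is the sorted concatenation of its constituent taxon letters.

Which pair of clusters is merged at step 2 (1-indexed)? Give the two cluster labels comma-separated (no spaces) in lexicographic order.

N,V

1. join M+Q (d=19, Q=-284) ⇒ MQ; edges |M|=37/5, |Q|=58/5
  updated: d(A,MQ)=32, d(K,MQ)=43/2, d(MQ,N)=49/2, d(MQ,V)=30, d(MQ,X)=15
2. join N+V (d=11, Q=-389/2) ⇒ NV; edges |N|=89/16, |V|=87/16
  updated: d(A,NV)=41/2, d(K,NV)=51/2, d(MQ,NV)=87/4, d(NV,X)=37/2
3. join A+X (d=7, Q=-118) ⇒ AX; edges |A|=41/6, |X|=1/6
  updated: d(AX,K)=16, d(AX,MQ)=20, d(AX,NV)=16
4. join AX+NV (d=16, Q=-333/4) ⇒ ANVX; edges |AX|=83/16, |NV|=173/16
  updated: d(ANVX,K)=51/4, d(ANVX,MQ)=103/8
5. join ANVX+K (d=51/4, Q=-377/8) ⇒ AKNVX; edges |ANVX|=33/16, |K|=171/16
  updated: d(AKNVX,MQ)=173/16
6. join AKNVX+MQ (d=173/16) ⇒ AKMNQVX; edges |AKNVX|=173/32, |MQ|=173/32
final tree: ((((A:41/6,X:1/6):83/16,(N:89/16,V:87/16):173/16):33/16,K:171/16):173/32,(M:37/5,Q:58/5):173/32)
total length: 1225/16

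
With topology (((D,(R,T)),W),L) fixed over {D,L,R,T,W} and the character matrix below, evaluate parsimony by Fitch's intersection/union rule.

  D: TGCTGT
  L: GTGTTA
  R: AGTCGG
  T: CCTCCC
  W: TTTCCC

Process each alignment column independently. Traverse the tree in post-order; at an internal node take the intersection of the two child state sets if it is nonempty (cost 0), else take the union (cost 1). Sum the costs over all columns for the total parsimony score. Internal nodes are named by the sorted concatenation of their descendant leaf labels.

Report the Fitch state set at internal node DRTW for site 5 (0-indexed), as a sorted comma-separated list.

C

[col 0] RT: children R:{A}, T:{C} ∪→ {A,C}; cost 1
[col 0] DRT: children D:{T}, RT:{A,C} ∪→ {A,C,T}; cost 1
[col 0] DRTW: children DRT:{A,C,T}, W:{T} ∩→ {T}; cost 0
[col 0] DLRTW: children DRTW:{T}, L:{G} ∪→ {G,T}; cost 1
[col 1] RT: children R:{G}, T:{C} ∪→ {C,G}; cost 1
[col 1] DRT: children D:{G}, RT:{C,G} ∩→ {G}; cost 0
[col 1] DRTW: children DRT:{G}, W:{T} ∪→ {G,T}; cost 1
[col 1] DLRTW: children DRTW:{G,T}, L:{T} ∩→ {T}; cost 0
[col 2] RT: children R:{T}, T:{T} ∩→ {T}; cost 0
[col 2] DRT: children D:{C}, RT:{T} ∪→ {C,T}; cost 1
[col 2] DRTW: children DRT:{C,T}, W:{T} ∩→ {T}; cost 0
[col 2] DLRTW: children DRTW:{T}, L:{G} ∪→ {G,T}; cost 1
[col 3] RT: children R:{C}, T:{C} ∩→ {C}; cost 0
[col 3] DRT: children D:{T}, RT:{C} ∪→ {C,T}; cost 1
[col 3] DRTW: children DRT:{C,T}, W:{C} ∩→ {C}; cost 0
[col 3] DLRTW: children DRTW:{C}, L:{T} ∪→ {C,T}; cost 1
[col 4] RT: children R:{G}, T:{C} ∪→ {C,G}; cost 1
[col 4] DRT: children D:{G}, RT:{C,G} ∩→ {G}; cost 0
[col 4] DRTW: children DRT:{G}, W:{C} ∪→ {C,G}; cost 1
[col 4] DLRTW: children DRTW:{C,G}, L:{T} ∪→ {C,G,T}; cost 1
[col 5] RT: children R:{G}, T:{C} ∪→ {C,G}; cost 1
[col 5] DRT: children D:{T}, RT:{C,G} ∪→ {C,G,T}; cost 1
[col 5] DRTW: children DRT:{C,G,T}, W:{C} ∩→ {C}; cost 0
[col 5] DLRTW: children DRTW:{C}, L:{A} ∪→ {A,C}; cost 1
per-site changes: [3, 2, 2, 2, 3, 3]; total = 15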